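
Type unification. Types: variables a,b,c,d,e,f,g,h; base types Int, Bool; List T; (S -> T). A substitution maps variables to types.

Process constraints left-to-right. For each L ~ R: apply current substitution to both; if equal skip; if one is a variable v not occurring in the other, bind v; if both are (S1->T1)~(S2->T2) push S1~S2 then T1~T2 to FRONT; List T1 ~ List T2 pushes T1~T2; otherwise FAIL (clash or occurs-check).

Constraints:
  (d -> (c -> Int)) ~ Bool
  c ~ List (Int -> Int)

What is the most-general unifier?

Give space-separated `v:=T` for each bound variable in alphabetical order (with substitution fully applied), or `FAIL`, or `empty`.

Answer: FAIL

Derivation:
step 1: unify (d -> (c -> Int)) ~ Bool  [subst: {-} | 1 pending]
  clash: (d -> (c -> Int)) vs Bool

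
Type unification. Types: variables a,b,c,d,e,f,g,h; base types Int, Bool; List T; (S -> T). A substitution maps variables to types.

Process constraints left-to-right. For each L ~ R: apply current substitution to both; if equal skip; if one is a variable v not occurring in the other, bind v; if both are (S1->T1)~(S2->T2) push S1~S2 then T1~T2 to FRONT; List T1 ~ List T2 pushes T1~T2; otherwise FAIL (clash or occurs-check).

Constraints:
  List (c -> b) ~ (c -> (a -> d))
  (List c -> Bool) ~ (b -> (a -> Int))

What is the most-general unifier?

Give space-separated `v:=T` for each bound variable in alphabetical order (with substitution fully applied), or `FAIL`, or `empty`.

step 1: unify List (c -> b) ~ (c -> (a -> d))  [subst: {-} | 1 pending]
  clash: List (c -> b) vs (c -> (a -> d))

Answer: FAIL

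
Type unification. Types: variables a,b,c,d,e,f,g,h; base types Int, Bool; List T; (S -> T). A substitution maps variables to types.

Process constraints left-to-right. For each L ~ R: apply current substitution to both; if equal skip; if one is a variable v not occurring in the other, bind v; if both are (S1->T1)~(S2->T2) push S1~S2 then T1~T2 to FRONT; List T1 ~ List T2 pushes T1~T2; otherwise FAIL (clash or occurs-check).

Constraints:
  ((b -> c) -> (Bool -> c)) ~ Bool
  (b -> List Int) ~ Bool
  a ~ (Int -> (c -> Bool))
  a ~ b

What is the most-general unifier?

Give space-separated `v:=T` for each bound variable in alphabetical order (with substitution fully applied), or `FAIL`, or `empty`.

Answer: FAIL

Derivation:
step 1: unify ((b -> c) -> (Bool -> c)) ~ Bool  [subst: {-} | 3 pending]
  clash: ((b -> c) -> (Bool -> c)) vs Bool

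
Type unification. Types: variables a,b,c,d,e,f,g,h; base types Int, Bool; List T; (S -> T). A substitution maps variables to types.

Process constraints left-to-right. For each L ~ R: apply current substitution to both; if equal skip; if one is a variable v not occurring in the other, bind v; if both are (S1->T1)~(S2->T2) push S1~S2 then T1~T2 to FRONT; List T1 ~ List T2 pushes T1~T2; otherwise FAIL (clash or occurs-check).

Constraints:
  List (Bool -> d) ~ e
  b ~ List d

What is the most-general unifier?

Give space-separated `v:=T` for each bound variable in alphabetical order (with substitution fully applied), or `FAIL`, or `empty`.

Answer: b:=List d e:=List (Bool -> d)

Derivation:
step 1: unify List (Bool -> d) ~ e  [subst: {-} | 1 pending]
  bind e := List (Bool -> d)
step 2: unify b ~ List d  [subst: {e:=List (Bool -> d)} | 0 pending]
  bind b := List d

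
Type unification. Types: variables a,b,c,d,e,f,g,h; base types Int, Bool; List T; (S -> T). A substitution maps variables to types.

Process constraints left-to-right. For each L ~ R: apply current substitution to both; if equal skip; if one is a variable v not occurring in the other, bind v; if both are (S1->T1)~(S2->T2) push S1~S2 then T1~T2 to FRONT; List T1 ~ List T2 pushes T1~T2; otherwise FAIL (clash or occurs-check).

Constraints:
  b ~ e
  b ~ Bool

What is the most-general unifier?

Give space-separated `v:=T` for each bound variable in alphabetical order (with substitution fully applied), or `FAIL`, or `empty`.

Answer: b:=Bool e:=Bool

Derivation:
step 1: unify b ~ e  [subst: {-} | 1 pending]
  bind b := e
step 2: unify e ~ Bool  [subst: {b:=e} | 0 pending]
  bind e := Bool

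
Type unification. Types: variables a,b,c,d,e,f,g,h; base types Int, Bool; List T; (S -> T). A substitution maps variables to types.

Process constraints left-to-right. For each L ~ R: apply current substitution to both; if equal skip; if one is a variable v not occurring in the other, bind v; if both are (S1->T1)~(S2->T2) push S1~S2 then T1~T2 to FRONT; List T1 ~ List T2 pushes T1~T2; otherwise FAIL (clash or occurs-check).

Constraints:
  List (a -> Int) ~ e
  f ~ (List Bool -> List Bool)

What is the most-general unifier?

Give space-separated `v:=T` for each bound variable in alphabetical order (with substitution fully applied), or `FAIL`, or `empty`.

step 1: unify List (a -> Int) ~ e  [subst: {-} | 1 pending]
  bind e := List (a -> Int)
step 2: unify f ~ (List Bool -> List Bool)  [subst: {e:=List (a -> Int)} | 0 pending]
  bind f := (List Bool -> List Bool)

Answer: e:=List (a -> Int) f:=(List Bool -> List Bool)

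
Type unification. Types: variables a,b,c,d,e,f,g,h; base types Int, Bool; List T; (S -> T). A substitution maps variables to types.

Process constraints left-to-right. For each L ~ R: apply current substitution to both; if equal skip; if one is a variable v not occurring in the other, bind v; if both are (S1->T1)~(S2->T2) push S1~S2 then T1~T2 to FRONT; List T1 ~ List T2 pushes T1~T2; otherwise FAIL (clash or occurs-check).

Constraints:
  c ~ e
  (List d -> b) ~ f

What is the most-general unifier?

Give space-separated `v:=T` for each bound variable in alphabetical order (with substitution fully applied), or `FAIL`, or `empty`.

step 1: unify c ~ e  [subst: {-} | 1 pending]
  bind c := e
step 2: unify (List d -> b) ~ f  [subst: {c:=e} | 0 pending]
  bind f := (List d -> b)

Answer: c:=e f:=(List d -> b)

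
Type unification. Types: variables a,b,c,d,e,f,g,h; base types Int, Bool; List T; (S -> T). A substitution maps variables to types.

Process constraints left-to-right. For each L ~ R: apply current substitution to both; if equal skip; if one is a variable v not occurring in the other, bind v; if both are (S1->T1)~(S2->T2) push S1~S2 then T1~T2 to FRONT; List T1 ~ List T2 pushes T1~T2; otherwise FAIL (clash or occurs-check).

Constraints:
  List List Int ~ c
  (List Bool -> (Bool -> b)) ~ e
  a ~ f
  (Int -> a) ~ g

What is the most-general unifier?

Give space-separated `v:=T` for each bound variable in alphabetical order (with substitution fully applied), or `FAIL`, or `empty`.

step 1: unify List List Int ~ c  [subst: {-} | 3 pending]
  bind c := List List Int
step 2: unify (List Bool -> (Bool -> b)) ~ e  [subst: {c:=List List Int} | 2 pending]
  bind e := (List Bool -> (Bool -> b))
step 3: unify a ~ f  [subst: {c:=List List Int, e:=(List Bool -> (Bool -> b))} | 1 pending]
  bind a := f
step 4: unify (Int -> f) ~ g  [subst: {c:=List List Int, e:=(List Bool -> (Bool -> b)), a:=f} | 0 pending]
  bind g := (Int -> f)

Answer: a:=f c:=List List Int e:=(List Bool -> (Bool -> b)) g:=(Int -> f)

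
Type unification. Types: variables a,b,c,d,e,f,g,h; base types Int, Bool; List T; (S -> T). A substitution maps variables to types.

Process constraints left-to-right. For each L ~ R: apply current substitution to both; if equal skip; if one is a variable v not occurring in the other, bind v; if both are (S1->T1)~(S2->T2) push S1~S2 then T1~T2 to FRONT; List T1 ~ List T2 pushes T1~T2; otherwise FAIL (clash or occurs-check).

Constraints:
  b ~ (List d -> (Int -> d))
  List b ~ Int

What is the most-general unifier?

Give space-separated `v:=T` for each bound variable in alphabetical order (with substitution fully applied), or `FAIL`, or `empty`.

Answer: FAIL

Derivation:
step 1: unify b ~ (List d -> (Int -> d))  [subst: {-} | 1 pending]
  bind b := (List d -> (Int -> d))
step 2: unify List (List d -> (Int -> d)) ~ Int  [subst: {b:=(List d -> (Int -> d))} | 0 pending]
  clash: List (List d -> (Int -> d)) vs Int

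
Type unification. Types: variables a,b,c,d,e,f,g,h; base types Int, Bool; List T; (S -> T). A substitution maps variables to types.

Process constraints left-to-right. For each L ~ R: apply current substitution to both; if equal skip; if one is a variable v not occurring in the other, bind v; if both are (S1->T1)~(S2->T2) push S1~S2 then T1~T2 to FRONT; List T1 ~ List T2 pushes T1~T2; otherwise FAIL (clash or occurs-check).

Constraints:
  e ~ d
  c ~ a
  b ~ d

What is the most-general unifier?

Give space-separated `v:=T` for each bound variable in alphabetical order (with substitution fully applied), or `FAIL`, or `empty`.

Answer: b:=d c:=a e:=d

Derivation:
step 1: unify e ~ d  [subst: {-} | 2 pending]
  bind e := d
step 2: unify c ~ a  [subst: {e:=d} | 1 pending]
  bind c := a
step 3: unify b ~ d  [subst: {e:=d, c:=a} | 0 pending]
  bind b := d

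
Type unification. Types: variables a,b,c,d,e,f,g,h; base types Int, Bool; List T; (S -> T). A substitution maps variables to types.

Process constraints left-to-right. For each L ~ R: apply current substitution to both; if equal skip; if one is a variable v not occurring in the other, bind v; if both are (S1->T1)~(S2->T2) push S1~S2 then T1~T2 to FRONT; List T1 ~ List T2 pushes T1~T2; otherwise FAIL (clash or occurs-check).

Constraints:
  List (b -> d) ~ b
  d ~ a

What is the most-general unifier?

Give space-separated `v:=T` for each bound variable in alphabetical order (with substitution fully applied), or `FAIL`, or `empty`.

step 1: unify List (b -> d) ~ b  [subst: {-} | 1 pending]
  occurs-check fail

Answer: FAIL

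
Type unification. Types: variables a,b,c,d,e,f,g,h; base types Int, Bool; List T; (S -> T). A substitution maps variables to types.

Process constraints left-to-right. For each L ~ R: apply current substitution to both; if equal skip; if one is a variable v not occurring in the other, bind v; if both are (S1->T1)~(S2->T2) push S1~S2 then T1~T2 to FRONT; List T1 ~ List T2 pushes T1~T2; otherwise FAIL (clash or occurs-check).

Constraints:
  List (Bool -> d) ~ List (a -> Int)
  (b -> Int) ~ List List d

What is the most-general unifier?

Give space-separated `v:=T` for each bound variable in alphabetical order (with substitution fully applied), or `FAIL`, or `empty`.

Answer: FAIL

Derivation:
step 1: unify List (Bool -> d) ~ List (a -> Int)  [subst: {-} | 1 pending]
  -> decompose List: push (Bool -> d)~(a -> Int)
step 2: unify (Bool -> d) ~ (a -> Int)  [subst: {-} | 1 pending]
  -> decompose arrow: push Bool~a, d~Int
step 3: unify Bool ~ a  [subst: {-} | 2 pending]
  bind a := Bool
step 4: unify d ~ Int  [subst: {a:=Bool} | 1 pending]
  bind d := Int
step 5: unify (b -> Int) ~ List List Int  [subst: {a:=Bool, d:=Int} | 0 pending]
  clash: (b -> Int) vs List List Int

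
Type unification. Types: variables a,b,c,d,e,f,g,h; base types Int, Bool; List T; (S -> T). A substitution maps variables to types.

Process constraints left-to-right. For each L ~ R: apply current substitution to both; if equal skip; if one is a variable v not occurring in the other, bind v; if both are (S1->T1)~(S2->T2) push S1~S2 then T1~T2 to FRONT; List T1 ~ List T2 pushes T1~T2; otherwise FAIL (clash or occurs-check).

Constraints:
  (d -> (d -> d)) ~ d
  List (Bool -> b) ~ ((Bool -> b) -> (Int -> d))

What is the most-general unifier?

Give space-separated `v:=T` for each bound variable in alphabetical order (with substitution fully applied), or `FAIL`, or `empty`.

step 1: unify (d -> (d -> d)) ~ d  [subst: {-} | 1 pending]
  occurs-check fail

Answer: FAIL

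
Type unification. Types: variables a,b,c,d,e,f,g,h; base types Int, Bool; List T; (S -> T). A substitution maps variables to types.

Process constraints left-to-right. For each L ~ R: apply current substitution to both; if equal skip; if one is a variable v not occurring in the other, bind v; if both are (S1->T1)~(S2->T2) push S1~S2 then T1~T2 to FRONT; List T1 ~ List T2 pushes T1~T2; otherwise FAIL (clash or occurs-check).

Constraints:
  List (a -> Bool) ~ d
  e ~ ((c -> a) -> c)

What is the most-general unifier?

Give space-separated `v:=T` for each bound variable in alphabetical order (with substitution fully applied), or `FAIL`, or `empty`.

step 1: unify List (a -> Bool) ~ d  [subst: {-} | 1 pending]
  bind d := List (a -> Bool)
step 2: unify e ~ ((c -> a) -> c)  [subst: {d:=List (a -> Bool)} | 0 pending]
  bind e := ((c -> a) -> c)

Answer: d:=List (a -> Bool) e:=((c -> a) -> c)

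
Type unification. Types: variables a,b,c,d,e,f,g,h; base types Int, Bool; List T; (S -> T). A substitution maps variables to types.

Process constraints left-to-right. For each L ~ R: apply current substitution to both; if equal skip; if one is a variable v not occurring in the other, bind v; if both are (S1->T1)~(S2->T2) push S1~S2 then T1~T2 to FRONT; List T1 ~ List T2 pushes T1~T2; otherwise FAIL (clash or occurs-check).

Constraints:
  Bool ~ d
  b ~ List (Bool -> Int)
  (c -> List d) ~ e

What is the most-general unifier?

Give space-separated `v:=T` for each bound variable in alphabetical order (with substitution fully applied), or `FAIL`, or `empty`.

step 1: unify Bool ~ d  [subst: {-} | 2 pending]
  bind d := Bool
step 2: unify b ~ List (Bool -> Int)  [subst: {d:=Bool} | 1 pending]
  bind b := List (Bool -> Int)
step 3: unify (c -> List Bool) ~ e  [subst: {d:=Bool, b:=List (Bool -> Int)} | 0 pending]
  bind e := (c -> List Bool)

Answer: b:=List (Bool -> Int) d:=Bool e:=(c -> List Bool)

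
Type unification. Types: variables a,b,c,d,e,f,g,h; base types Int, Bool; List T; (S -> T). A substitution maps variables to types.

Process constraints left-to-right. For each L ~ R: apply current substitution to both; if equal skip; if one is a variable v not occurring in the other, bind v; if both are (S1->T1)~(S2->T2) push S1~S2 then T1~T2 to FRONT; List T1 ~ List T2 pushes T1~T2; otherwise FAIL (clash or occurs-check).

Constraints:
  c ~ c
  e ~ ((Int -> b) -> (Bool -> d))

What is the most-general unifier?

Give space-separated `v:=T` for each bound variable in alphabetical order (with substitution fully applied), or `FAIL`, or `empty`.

step 1: unify c ~ c  [subst: {-} | 1 pending]
  -> identical, skip
step 2: unify e ~ ((Int -> b) -> (Bool -> d))  [subst: {-} | 0 pending]
  bind e := ((Int -> b) -> (Bool -> d))

Answer: e:=((Int -> b) -> (Bool -> d))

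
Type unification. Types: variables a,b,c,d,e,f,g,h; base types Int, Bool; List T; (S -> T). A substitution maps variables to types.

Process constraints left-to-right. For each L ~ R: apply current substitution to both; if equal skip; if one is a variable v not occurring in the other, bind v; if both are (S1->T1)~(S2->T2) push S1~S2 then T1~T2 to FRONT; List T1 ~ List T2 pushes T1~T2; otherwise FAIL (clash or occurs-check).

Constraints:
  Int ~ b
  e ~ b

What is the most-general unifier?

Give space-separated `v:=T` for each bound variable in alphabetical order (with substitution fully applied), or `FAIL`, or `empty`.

step 1: unify Int ~ b  [subst: {-} | 1 pending]
  bind b := Int
step 2: unify e ~ Int  [subst: {b:=Int} | 0 pending]
  bind e := Int

Answer: b:=Int e:=Int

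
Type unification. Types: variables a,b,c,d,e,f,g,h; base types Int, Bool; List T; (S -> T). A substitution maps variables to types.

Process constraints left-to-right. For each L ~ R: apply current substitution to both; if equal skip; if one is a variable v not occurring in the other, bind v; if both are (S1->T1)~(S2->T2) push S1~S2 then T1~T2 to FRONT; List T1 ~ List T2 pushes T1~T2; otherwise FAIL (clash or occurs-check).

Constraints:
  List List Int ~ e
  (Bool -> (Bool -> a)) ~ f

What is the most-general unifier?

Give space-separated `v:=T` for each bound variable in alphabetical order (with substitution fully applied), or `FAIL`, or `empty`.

step 1: unify List List Int ~ e  [subst: {-} | 1 pending]
  bind e := List List Int
step 2: unify (Bool -> (Bool -> a)) ~ f  [subst: {e:=List List Int} | 0 pending]
  bind f := (Bool -> (Bool -> a))

Answer: e:=List List Int f:=(Bool -> (Bool -> a))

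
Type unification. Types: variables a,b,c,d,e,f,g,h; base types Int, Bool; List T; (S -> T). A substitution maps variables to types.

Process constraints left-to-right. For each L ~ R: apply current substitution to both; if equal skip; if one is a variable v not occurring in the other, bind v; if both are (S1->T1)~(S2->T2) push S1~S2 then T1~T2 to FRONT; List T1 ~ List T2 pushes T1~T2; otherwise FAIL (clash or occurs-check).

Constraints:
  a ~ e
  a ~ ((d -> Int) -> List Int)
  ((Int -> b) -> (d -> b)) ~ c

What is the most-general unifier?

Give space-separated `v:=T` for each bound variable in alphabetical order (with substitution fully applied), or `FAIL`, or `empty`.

step 1: unify a ~ e  [subst: {-} | 2 pending]
  bind a := e
step 2: unify e ~ ((d -> Int) -> List Int)  [subst: {a:=e} | 1 pending]
  bind e := ((d -> Int) -> List Int)
step 3: unify ((Int -> b) -> (d -> b)) ~ c  [subst: {a:=e, e:=((d -> Int) -> List Int)} | 0 pending]
  bind c := ((Int -> b) -> (d -> b))

Answer: a:=((d -> Int) -> List Int) c:=((Int -> b) -> (d -> b)) e:=((d -> Int) -> List Int)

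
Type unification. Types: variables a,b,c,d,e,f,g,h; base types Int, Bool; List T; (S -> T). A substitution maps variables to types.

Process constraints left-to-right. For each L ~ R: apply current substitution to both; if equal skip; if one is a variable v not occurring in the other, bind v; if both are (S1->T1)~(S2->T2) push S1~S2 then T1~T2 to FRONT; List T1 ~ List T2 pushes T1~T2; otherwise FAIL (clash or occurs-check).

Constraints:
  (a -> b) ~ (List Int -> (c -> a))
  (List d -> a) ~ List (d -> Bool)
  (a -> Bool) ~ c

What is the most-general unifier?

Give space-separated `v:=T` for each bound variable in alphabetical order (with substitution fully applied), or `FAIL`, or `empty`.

Answer: FAIL

Derivation:
step 1: unify (a -> b) ~ (List Int -> (c -> a))  [subst: {-} | 2 pending]
  -> decompose arrow: push a~List Int, b~(c -> a)
step 2: unify a ~ List Int  [subst: {-} | 3 pending]
  bind a := List Int
step 3: unify b ~ (c -> List Int)  [subst: {a:=List Int} | 2 pending]
  bind b := (c -> List Int)
step 4: unify (List d -> List Int) ~ List (d -> Bool)  [subst: {a:=List Int, b:=(c -> List Int)} | 1 pending]
  clash: (List d -> List Int) vs List (d -> Bool)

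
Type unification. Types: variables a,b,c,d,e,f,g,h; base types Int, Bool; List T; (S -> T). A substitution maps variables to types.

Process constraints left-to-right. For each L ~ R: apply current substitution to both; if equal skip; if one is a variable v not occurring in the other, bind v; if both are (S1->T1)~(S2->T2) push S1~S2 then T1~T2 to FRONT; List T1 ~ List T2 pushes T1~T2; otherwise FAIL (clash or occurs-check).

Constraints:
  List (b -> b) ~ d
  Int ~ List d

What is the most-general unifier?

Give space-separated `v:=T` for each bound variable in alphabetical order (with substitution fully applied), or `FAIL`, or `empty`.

step 1: unify List (b -> b) ~ d  [subst: {-} | 1 pending]
  bind d := List (b -> b)
step 2: unify Int ~ List List (b -> b)  [subst: {d:=List (b -> b)} | 0 pending]
  clash: Int vs List List (b -> b)

Answer: FAIL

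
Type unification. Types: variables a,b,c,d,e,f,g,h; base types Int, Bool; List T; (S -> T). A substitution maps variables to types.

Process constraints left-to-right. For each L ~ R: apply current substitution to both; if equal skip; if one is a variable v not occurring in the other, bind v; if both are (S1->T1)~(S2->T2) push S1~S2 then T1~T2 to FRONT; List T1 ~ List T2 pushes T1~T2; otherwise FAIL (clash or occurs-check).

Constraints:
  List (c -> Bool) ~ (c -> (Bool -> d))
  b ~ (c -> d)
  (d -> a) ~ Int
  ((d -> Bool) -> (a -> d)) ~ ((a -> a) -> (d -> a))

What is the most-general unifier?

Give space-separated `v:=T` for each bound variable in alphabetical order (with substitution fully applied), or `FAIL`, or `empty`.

Answer: FAIL

Derivation:
step 1: unify List (c -> Bool) ~ (c -> (Bool -> d))  [subst: {-} | 3 pending]
  clash: List (c -> Bool) vs (c -> (Bool -> d))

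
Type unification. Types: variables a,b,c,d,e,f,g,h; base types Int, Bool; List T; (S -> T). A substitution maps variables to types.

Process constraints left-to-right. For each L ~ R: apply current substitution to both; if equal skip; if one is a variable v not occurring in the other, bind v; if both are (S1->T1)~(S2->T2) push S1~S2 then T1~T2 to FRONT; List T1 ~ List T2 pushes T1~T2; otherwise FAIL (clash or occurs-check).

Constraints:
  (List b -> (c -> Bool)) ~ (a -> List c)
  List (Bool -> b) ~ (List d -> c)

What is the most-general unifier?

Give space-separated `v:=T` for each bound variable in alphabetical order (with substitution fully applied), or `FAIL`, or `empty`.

Answer: FAIL

Derivation:
step 1: unify (List b -> (c -> Bool)) ~ (a -> List c)  [subst: {-} | 1 pending]
  -> decompose arrow: push List b~a, (c -> Bool)~List c
step 2: unify List b ~ a  [subst: {-} | 2 pending]
  bind a := List b
step 3: unify (c -> Bool) ~ List c  [subst: {a:=List b} | 1 pending]
  clash: (c -> Bool) vs List c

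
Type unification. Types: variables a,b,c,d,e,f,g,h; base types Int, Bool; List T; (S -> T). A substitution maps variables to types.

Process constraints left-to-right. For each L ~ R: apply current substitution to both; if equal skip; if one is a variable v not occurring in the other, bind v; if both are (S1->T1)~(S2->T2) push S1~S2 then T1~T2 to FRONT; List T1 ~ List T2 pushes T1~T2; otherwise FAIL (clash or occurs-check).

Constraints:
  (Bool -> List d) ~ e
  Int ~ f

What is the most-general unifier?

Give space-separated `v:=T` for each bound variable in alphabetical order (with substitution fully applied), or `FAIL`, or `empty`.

step 1: unify (Bool -> List d) ~ e  [subst: {-} | 1 pending]
  bind e := (Bool -> List d)
step 2: unify Int ~ f  [subst: {e:=(Bool -> List d)} | 0 pending]
  bind f := Int

Answer: e:=(Bool -> List d) f:=Int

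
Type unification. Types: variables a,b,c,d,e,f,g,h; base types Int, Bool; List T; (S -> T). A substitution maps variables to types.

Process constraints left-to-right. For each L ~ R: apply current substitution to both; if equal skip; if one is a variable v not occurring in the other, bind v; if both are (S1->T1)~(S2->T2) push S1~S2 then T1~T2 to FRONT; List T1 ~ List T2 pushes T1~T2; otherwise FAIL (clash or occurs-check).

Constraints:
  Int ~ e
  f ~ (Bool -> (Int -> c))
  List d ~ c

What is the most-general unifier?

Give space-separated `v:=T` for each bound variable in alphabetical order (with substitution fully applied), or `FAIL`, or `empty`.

step 1: unify Int ~ e  [subst: {-} | 2 pending]
  bind e := Int
step 2: unify f ~ (Bool -> (Int -> c))  [subst: {e:=Int} | 1 pending]
  bind f := (Bool -> (Int -> c))
step 3: unify List d ~ c  [subst: {e:=Int, f:=(Bool -> (Int -> c))} | 0 pending]
  bind c := List d

Answer: c:=List d e:=Int f:=(Bool -> (Int -> List d))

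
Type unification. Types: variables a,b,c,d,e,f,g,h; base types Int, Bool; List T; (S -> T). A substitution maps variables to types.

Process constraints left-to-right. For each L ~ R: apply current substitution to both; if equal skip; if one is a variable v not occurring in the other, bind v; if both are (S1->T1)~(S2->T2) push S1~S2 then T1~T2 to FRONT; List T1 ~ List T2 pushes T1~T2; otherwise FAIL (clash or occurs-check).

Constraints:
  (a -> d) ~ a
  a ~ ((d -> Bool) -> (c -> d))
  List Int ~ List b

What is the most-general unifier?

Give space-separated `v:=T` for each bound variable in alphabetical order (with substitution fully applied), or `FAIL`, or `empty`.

Answer: FAIL

Derivation:
step 1: unify (a -> d) ~ a  [subst: {-} | 2 pending]
  occurs-check fail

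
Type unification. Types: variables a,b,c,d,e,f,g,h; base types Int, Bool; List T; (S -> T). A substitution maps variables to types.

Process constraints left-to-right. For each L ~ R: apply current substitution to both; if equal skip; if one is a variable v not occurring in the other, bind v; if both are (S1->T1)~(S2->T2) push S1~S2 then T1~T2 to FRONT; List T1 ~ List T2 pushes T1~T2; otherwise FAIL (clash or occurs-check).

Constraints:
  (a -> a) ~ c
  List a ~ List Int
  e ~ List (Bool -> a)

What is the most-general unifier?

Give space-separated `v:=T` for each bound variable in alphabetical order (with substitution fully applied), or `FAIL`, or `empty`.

Answer: a:=Int c:=(Int -> Int) e:=List (Bool -> Int)

Derivation:
step 1: unify (a -> a) ~ c  [subst: {-} | 2 pending]
  bind c := (a -> a)
step 2: unify List a ~ List Int  [subst: {c:=(a -> a)} | 1 pending]
  -> decompose List: push a~Int
step 3: unify a ~ Int  [subst: {c:=(a -> a)} | 1 pending]
  bind a := Int
step 4: unify e ~ List (Bool -> Int)  [subst: {c:=(a -> a), a:=Int} | 0 pending]
  bind e := List (Bool -> Int)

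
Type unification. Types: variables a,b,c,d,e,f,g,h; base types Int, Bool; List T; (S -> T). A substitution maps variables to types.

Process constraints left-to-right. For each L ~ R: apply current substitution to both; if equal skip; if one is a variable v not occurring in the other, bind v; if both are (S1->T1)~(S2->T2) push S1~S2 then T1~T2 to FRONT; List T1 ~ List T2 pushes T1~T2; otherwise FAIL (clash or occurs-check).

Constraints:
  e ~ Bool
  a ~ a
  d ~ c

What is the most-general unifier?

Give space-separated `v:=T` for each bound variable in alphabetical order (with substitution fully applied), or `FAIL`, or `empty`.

Answer: d:=c e:=Bool

Derivation:
step 1: unify e ~ Bool  [subst: {-} | 2 pending]
  bind e := Bool
step 2: unify a ~ a  [subst: {e:=Bool} | 1 pending]
  -> identical, skip
step 3: unify d ~ c  [subst: {e:=Bool} | 0 pending]
  bind d := c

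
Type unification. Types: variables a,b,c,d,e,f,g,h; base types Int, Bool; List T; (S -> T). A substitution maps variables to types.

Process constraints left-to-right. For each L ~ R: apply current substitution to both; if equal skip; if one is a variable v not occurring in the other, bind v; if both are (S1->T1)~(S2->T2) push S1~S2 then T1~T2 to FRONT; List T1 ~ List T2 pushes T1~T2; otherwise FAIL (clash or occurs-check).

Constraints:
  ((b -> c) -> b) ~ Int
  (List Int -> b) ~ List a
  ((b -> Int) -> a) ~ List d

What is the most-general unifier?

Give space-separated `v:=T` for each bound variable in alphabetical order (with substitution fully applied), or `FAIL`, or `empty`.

Answer: FAIL

Derivation:
step 1: unify ((b -> c) -> b) ~ Int  [subst: {-} | 2 pending]
  clash: ((b -> c) -> b) vs Int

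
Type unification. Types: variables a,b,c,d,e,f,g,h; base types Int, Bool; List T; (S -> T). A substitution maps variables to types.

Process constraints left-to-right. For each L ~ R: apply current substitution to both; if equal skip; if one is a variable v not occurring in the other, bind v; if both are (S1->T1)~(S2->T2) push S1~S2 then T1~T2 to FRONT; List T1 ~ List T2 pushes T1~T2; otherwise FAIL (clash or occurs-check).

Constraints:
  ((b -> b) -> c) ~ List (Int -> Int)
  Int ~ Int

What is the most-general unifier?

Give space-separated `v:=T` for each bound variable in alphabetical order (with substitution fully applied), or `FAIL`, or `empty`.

step 1: unify ((b -> b) -> c) ~ List (Int -> Int)  [subst: {-} | 1 pending]
  clash: ((b -> b) -> c) vs List (Int -> Int)

Answer: FAIL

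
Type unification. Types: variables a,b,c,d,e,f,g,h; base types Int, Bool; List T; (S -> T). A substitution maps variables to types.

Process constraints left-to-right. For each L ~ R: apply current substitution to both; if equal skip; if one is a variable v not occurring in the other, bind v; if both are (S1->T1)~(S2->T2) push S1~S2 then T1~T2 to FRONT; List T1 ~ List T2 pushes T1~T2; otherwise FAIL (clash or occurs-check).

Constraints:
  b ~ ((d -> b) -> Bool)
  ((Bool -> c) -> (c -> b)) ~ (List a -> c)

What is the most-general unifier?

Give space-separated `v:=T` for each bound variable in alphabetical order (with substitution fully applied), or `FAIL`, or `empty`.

step 1: unify b ~ ((d -> b) -> Bool)  [subst: {-} | 1 pending]
  occurs-check fail: b in ((d -> b) -> Bool)

Answer: FAIL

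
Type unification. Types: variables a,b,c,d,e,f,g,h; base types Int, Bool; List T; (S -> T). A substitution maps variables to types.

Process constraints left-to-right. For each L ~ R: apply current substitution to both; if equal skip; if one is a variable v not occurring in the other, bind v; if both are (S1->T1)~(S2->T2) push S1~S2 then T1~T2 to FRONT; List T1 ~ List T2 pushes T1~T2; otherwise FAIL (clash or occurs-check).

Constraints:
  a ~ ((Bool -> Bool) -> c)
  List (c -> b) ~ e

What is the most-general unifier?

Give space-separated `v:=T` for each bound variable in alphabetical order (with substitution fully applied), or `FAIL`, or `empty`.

step 1: unify a ~ ((Bool -> Bool) -> c)  [subst: {-} | 1 pending]
  bind a := ((Bool -> Bool) -> c)
step 2: unify List (c -> b) ~ e  [subst: {a:=((Bool -> Bool) -> c)} | 0 pending]
  bind e := List (c -> b)

Answer: a:=((Bool -> Bool) -> c) e:=List (c -> b)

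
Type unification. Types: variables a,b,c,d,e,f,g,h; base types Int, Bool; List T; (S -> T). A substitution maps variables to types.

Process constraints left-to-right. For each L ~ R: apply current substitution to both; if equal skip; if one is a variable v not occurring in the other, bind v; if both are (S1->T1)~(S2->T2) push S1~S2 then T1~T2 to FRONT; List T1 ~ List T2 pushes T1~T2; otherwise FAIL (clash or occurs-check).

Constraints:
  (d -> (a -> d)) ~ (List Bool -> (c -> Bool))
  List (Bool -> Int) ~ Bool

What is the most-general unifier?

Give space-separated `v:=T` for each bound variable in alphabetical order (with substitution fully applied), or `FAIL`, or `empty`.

Answer: FAIL

Derivation:
step 1: unify (d -> (a -> d)) ~ (List Bool -> (c -> Bool))  [subst: {-} | 1 pending]
  -> decompose arrow: push d~List Bool, (a -> d)~(c -> Bool)
step 2: unify d ~ List Bool  [subst: {-} | 2 pending]
  bind d := List Bool
step 3: unify (a -> List Bool) ~ (c -> Bool)  [subst: {d:=List Bool} | 1 pending]
  -> decompose arrow: push a~c, List Bool~Bool
step 4: unify a ~ c  [subst: {d:=List Bool} | 2 pending]
  bind a := c
step 5: unify List Bool ~ Bool  [subst: {d:=List Bool, a:=c} | 1 pending]
  clash: List Bool vs Bool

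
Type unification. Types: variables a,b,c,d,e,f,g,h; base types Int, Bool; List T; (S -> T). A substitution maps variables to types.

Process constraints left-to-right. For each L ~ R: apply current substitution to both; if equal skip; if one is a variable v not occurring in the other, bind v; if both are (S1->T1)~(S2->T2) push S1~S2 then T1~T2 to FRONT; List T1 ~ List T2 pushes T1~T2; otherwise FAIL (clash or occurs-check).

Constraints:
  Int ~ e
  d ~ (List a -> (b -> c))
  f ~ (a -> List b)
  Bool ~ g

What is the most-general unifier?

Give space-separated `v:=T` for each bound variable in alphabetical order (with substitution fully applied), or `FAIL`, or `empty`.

step 1: unify Int ~ e  [subst: {-} | 3 pending]
  bind e := Int
step 2: unify d ~ (List a -> (b -> c))  [subst: {e:=Int} | 2 pending]
  bind d := (List a -> (b -> c))
step 3: unify f ~ (a -> List b)  [subst: {e:=Int, d:=(List a -> (b -> c))} | 1 pending]
  bind f := (a -> List b)
step 4: unify Bool ~ g  [subst: {e:=Int, d:=(List a -> (b -> c)), f:=(a -> List b)} | 0 pending]
  bind g := Bool

Answer: d:=(List a -> (b -> c)) e:=Int f:=(a -> List b) g:=Bool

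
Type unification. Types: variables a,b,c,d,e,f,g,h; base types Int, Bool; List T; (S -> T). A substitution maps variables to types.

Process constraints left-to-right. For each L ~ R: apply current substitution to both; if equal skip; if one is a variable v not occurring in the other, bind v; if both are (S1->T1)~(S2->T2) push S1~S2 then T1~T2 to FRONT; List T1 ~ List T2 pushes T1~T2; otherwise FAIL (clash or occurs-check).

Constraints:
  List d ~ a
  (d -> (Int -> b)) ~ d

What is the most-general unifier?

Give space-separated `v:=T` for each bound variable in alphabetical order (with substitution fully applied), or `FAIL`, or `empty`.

step 1: unify List d ~ a  [subst: {-} | 1 pending]
  bind a := List d
step 2: unify (d -> (Int -> b)) ~ d  [subst: {a:=List d} | 0 pending]
  occurs-check fail

Answer: FAIL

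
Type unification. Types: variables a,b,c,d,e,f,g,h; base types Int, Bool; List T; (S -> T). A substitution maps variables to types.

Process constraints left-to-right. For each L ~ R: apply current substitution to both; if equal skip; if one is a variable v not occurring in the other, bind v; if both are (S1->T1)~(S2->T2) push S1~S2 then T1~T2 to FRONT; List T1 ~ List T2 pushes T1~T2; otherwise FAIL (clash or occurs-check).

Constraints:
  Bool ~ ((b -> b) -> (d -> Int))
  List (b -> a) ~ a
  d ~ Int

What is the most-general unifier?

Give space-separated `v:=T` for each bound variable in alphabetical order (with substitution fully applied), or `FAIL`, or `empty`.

Answer: FAIL

Derivation:
step 1: unify Bool ~ ((b -> b) -> (d -> Int))  [subst: {-} | 2 pending]
  clash: Bool vs ((b -> b) -> (d -> Int))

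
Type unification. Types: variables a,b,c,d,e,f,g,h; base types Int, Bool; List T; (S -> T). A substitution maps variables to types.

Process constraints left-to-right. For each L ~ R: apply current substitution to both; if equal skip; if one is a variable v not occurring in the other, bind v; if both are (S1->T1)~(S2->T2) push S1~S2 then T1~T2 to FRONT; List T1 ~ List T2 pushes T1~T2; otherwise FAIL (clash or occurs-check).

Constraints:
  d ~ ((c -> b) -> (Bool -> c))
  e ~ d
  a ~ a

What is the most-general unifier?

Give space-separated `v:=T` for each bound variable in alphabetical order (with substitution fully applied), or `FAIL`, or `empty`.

Answer: d:=((c -> b) -> (Bool -> c)) e:=((c -> b) -> (Bool -> c))

Derivation:
step 1: unify d ~ ((c -> b) -> (Bool -> c))  [subst: {-} | 2 pending]
  bind d := ((c -> b) -> (Bool -> c))
step 2: unify e ~ ((c -> b) -> (Bool -> c))  [subst: {d:=((c -> b) -> (Bool -> c))} | 1 pending]
  bind e := ((c -> b) -> (Bool -> c))
step 3: unify a ~ a  [subst: {d:=((c -> b) -> (Bool -> c)), e:=((c -> b) -> (Bool -> c))} | 0 pending]
  -> identical, skip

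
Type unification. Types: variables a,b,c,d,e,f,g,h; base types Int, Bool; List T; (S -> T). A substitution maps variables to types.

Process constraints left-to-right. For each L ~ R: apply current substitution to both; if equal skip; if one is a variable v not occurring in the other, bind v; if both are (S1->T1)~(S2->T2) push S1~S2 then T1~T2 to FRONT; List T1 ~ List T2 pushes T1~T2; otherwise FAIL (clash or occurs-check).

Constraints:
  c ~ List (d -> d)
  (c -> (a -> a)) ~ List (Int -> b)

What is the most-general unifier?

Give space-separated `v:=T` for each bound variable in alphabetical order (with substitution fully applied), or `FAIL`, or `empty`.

Answer: FAIL

Derivation:
step 1: unify c ~ List (d -> d)  [subst: {-} | 1 pending]
  bind c := List (d -> d)
step 2: unify (List (d -> d) -> (a -> a)) ~ List (Int -> b)  [subst: {c:=List (d -> d)} | 0 pending]
  clash: (List (d -> d) -> (a -> a)) vs List (Int -> b)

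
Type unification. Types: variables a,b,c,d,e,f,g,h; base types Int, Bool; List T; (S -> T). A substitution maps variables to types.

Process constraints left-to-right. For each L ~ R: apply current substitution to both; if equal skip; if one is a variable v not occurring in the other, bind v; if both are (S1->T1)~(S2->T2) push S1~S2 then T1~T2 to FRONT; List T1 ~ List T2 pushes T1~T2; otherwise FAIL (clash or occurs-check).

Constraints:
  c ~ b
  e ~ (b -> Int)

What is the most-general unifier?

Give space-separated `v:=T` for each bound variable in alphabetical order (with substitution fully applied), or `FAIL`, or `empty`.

Answer: c:=b e:=(b -> Int)

Derivation:
step 1: unify c ~ b  [subst: {-} | 1 pending]
  bind c := b
step 2: unify e ~ (b -> Int)  [subst: {c:=b} | 0 pending]
  bind e := (b -> Int)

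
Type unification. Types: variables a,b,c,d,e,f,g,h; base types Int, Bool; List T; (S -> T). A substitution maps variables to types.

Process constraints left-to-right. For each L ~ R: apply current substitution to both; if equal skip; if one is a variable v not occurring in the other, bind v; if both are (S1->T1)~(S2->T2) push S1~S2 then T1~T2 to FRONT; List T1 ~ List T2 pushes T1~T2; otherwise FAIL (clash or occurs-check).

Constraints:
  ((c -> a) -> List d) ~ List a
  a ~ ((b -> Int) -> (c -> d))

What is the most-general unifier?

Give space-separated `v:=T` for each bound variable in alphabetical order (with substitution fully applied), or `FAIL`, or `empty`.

step 1: unify ((c -> a) -> List d) ~ List a  [subst: {-} | 1 pending]
  clash: ((c -> a) -> List d) vs List a

Answer: FAIL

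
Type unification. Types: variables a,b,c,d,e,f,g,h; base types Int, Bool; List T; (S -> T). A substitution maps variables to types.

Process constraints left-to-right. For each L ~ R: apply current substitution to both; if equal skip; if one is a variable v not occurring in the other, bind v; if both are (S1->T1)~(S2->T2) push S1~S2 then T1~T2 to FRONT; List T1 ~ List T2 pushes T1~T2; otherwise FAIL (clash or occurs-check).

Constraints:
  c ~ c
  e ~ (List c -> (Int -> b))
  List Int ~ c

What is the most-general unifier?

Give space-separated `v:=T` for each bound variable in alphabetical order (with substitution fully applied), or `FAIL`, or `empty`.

step 1: unify c ~ c  [subst: {-} | 2 pending]
  -> identical, skip
step 2: unify e ~ (List c -> (Int -> b))  [subst: {-} | 1 pending]
  bind e := (List c -> (Int -> b))
step 3: unify List Int ~ c  [subst: {e:=(List c -> (Int -> b))} | 0 pending]
  bind c := List Int

Answer: c:=List Int e:=(List List Int -> (Int -> b))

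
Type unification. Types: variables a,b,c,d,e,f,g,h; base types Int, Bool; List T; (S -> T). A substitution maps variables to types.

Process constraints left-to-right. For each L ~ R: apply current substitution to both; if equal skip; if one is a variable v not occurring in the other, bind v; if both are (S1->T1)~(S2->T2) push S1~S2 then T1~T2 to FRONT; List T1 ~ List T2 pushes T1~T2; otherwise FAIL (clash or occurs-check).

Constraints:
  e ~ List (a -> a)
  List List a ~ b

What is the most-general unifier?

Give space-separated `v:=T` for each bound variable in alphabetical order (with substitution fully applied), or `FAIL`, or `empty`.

Answer: b:=List List a e:=List (a -> a)

Derivation:
step 1: unify e ~ List (a -> a)  [subst: {-} | 1 pending]
  bind e := List (a -> a)
step 2: unify List List a ~ b  [subst: {e:=List (a -> a)} | 0 pending]
  bind b := List List a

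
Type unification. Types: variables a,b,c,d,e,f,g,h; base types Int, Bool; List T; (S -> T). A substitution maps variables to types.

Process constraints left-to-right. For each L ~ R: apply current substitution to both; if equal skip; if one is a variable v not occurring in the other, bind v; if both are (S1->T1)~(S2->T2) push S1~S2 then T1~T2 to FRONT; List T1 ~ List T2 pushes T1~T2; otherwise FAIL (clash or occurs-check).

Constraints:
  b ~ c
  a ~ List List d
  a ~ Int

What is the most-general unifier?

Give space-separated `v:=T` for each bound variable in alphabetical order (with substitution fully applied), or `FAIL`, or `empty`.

Answer: FAIL

Derivation:
step 1: unify b ~ c  [subst: {-} | 2 pending]
  bind b := c
step 2: unify a ~ List List d  [subst: {b:=c} | 1 pending]
  bind a := List List d
step 3: unify List List d ~ Int  [subst: {b:=c, a:=List List d} | 0 pending]
  clash: List List d vs Int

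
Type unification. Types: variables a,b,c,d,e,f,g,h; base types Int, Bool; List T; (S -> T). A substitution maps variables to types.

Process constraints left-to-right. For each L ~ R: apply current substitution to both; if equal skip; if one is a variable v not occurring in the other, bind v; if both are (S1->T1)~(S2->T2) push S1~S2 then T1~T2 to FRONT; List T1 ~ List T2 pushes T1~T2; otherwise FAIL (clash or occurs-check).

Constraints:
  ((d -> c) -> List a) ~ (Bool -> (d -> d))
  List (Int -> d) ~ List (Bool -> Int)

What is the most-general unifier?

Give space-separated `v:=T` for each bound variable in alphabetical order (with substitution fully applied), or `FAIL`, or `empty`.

step 1: unify ((d -> c) -> List a) ~ (Bool -> (d -> d))  [subst: {-} | 1 pending]
  -> decompose arrow: push (d -> c)~Bool, List a~(d -> d)
step 2: unify (d -> c) ~ Bool  [subst: {-} | 2 pending]
  clash: (d -> c) vs Bool

Answer: FAIL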